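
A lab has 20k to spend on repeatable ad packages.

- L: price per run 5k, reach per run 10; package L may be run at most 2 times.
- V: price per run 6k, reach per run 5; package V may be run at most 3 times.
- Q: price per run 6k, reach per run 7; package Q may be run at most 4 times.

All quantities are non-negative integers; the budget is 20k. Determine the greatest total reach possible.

27

2×L and 1×V: price 16 ≤ 20, reach 2·10 + 1·5 = 25.
2×L and 1×Q: price 16 ≤ 20, reach 2·10 + 1·7 = 27.
Best is 27.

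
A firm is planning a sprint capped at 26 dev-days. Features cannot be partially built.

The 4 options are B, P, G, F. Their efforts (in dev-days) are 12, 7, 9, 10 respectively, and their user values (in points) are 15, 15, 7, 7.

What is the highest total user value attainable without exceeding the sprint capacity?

30

Allowing fractional choices, the relaxed optimum would be about 35.4, but features are indivisible.
B + P: effort 12 + 7 = 19 ≤ 26, user value 15 + 15 = 30.
P + G + F: effort 7 + 9 + 10 = 26 ≤ 26, user value 15 + 7 + 7 = 29.
Best is B and P with total user value 30.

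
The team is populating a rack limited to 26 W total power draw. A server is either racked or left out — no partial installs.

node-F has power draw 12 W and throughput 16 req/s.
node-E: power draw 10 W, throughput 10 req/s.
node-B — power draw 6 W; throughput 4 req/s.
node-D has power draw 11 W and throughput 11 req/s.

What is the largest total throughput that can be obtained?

27

This is an integer program with binary decision variables.
Allowing fractional choices, the relaxed optimum would be about 30.0, but servers are indivisible.
node-E + node-D: power draw 10 + 11 = 21 ≤ 26, throughput 10 + 11 = 21.
node-F + node-D: power draw 12 + 11 = 23 ≤ 26, throughput 16 + 11 = 27.
node-F + node-E: power draw 12 + 10 = 22 ≤ 26, throughput 16 + 10 = 26.
Best is node-F and node-D with total throughput 27.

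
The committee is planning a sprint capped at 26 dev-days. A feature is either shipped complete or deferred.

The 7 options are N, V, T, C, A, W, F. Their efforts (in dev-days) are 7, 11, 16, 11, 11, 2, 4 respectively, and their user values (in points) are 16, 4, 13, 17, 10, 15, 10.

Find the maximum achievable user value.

This is an integer program with binary decision variables.
N + C + W + F: effort 7 + 11 + 2 + 4 = 24 ≤ 26, user value 16 + 17 + 15 + 10 = 58.
N + C + W: effort 7 + 11 + 2 = 20 ≤ 26, user value 16 + 17 + 15 = 48.
N + A + W + F: effort 7 + 11 + 2 + 4 = 24 ≤ 26, user value 16 + 10 + 15 + 10 = 51.
Best is N, C, W, and F with total user value 58.

58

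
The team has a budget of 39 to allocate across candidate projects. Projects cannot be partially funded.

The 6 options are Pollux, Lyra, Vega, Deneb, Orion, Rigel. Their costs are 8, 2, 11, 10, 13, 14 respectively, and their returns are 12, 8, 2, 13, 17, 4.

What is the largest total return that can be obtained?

This is an integer program with binary decision variables.
Allowing fractional choices, the relaxed optimum would be about 51.7, but projects are indivisible.
Pollux + Deneb + Orion: cost 8 + 10 + 13 = 31 ≤ 39, return 12 + 13 + 17 = 42.
Pollux + Lyra + Deneb + Orion: cost 8 + 2 + 10 + 13 = 33 ≤ 39, return 12 + 8 + 13 + 17 = 50.
Best is Pollux, Lyra, Deneb, and Orion with total return 50.

50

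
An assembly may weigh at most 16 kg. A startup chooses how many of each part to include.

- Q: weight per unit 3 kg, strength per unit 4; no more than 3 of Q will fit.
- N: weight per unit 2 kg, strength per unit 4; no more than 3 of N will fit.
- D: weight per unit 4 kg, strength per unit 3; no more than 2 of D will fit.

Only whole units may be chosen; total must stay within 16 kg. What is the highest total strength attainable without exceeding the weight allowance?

24

N has the best ratio (4/2); taking only N gives at most 3×4 = 12 (stopped by the supply cap of 3).
Mixing does better — 3×Q and 3×N: weight 15 ≤ 16, strength 3·4 + 3·4 = 24.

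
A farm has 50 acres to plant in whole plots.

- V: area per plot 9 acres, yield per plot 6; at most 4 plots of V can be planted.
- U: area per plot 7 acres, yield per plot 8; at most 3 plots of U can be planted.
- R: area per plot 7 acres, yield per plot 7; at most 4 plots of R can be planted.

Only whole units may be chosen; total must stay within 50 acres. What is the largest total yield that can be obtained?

This is a bounded integer knapsack.
3×U and 4×R: area 49 ≤ 50, yield 3·8 + 4·7 = 52.
3×U and 3×R: area 42 ≤ 50, yield 3·8 + 3·7 = 45.
Best is 52.

52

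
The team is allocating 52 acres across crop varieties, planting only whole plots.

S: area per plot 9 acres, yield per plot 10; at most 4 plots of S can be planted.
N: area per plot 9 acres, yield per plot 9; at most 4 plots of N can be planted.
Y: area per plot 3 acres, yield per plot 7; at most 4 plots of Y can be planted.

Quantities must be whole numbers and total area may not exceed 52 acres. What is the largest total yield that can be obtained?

68

4×S and 4×Y: area 48 ≤ 52, yield 4·10 + 4·7 = 68.
3×S, 1×N, and 4×Y: area 48 ≤ 52, yield 3·10 + 1·9 + 4·7 = 67.
Best is 68.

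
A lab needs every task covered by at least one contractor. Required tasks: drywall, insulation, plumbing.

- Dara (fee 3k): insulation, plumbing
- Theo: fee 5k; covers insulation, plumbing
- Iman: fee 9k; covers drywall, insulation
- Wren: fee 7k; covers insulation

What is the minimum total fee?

12

This is an integer covering problem.
Choose Dara and Iman: together they cover drywall, insulation, plumbing — every task.
Total fee: 3 + 9 = 12.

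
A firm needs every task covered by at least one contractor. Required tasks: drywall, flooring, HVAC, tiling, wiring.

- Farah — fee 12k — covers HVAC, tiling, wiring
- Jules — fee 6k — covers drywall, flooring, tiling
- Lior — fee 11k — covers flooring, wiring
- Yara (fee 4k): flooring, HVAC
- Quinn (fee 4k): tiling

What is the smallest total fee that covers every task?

The greedy cost-per-new-task heuristic would pick Jules, Yara, and Lior for 21, but a cheaper cover exists.
Choose Farah and Jules: together they cover drywall, flooring, HVAC, tiling, wiring — every task.
Total fee: 12 + 6 = 18.
No cover costs less than 18.

18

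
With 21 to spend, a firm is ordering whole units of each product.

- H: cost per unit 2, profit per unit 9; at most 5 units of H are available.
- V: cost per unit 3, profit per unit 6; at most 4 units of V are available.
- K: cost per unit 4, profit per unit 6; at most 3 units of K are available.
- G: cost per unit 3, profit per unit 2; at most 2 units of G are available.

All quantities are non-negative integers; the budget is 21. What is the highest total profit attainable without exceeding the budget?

63

This is a bounded integer knapsack.
5×H, 1×V, and 2×K: cost 21 ≤ 21, profit 5·9 + 1·6 + 2·6 = 63.
5×H, 2×V, and 1×K: cost 20 ≤ 21, profit 5·9 + 2·6 + 1·6 = 63.
Best is 63.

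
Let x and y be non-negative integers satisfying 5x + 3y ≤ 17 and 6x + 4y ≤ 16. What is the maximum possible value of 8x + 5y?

(x,y)=(2,1): 5·2+3·1=13≤17, 6·2+4·1=16≤16, objective 21.
(x,y)=(1,2): 5·1+3·2=11≤17, 6·1+4·2=14≤16, objective 18.
The best lattice point is (2,1), giving 21.

21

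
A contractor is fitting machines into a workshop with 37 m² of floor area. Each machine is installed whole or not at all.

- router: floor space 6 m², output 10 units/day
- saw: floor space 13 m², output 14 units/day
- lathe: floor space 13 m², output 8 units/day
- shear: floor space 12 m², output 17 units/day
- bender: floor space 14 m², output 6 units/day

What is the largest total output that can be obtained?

41

Allowing fractional choices, the relaxed optimum would be about 44.7, but machines are indivisible.
router + lathe + shear: floor space 6 + 13 + 12 = 31 ≤ 37, output 10 + 8 + 17 = 35.
router + shear + bender: floor space 6 + 12 + 14 = 32 ≤ 37, output 10 + 17 + 6 = 33.
router + saw + shear: floor space 6 + 13 + 12 = 31 ≤ 37, output 10 + 14 + 17 = 41.
Best is router, saw, and shear with total output 41.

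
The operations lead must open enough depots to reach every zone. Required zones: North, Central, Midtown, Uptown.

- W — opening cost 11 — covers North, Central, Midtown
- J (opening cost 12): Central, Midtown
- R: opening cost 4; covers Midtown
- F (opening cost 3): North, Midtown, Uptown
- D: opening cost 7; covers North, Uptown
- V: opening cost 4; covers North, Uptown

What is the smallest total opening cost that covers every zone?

14

Choose W and F: together they cover North, Central, Midtown, Uptown — every zone.
Total opening cost: 11 + 3 = 14.
No cover costs less than 14.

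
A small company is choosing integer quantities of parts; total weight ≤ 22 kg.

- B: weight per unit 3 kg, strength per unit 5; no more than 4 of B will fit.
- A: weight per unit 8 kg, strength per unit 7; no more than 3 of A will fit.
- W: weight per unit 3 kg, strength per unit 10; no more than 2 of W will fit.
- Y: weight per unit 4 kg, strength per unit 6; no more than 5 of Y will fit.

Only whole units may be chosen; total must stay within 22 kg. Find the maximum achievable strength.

46

W has the best ratio (10/3); taking only W gives at most 2×10 = 20 (stopped by the supply cap of 2).
Mixing does better — 4×B, 2×W, and 1×Y: weight 22 ≤ 22, strength 4·5 + 2·10 + 1·6 = 46.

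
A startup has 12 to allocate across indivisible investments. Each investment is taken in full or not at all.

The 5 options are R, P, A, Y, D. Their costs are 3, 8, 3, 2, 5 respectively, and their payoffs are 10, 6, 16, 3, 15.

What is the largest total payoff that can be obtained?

41

A + D: cost 3 + 5 = 8 ≤ 12, payoff 16 + 15 = 31.
A + Y + D: cost 3 + 2 + 5 = 10 ≤ 12, payoff 16 + 3 + 15 = 34.
R + A + D: cost 3 + 3 + 5 = 11 ≤ 12, payoff 10 + 16 + 15 = 41.
Best is R, A, and D with total payoff 41.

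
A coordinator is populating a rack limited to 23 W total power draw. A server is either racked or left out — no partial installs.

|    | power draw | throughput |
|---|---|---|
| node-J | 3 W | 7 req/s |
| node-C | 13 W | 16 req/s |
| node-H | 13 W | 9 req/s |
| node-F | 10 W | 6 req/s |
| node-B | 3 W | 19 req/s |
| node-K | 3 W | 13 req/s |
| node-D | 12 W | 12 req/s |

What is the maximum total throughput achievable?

Allowing fractional choices, the relaxed optimum would be about 56.0, but servers are indivisible.
node-C + node-B + node-K: power draw 13 + 3 + 3 = 19 ≤ 23, throughput 16 + 19 + 13 = 48.
node-J + node-C + node-B + node-K: power draw 3 + 13 + 3 + 3 = 22 ≤ 23, throughput 7 + 16 + 19 + 13 = 55.
node-J + node-B + node-K + node-D: power draw 3 + 3 + 3 + 12 = 21 ≤ 23, throughput 7 + 19 + 13 + 12 = 51.
Best is node-J, node-C, node-B, and node-K with total throughput 55.

55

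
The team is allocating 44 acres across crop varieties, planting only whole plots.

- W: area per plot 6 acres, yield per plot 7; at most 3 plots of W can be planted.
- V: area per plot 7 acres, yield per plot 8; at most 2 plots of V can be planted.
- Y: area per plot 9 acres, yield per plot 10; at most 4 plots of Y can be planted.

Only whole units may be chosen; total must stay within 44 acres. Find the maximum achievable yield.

3×W, 1×V, and 2×Y: area 43 ≤ 44, yield 3·7 + 1·8 + 2·10 = 49.
2×W, 2×V, and 2×Y: area 44 ≤ 44, yield 2·7 + 2·8 + 2·10 = 50.
Best is 50.

50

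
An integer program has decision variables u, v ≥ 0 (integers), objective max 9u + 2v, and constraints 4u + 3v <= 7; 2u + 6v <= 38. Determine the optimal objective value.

11

(u,v)=(1,1) is feasible, giving 11.
(u,v)=(1,0) is feasible, giving 9.
(u,v)=(0,2) is feasible, giving 4.
The best lattice point is (1,1), giving 11.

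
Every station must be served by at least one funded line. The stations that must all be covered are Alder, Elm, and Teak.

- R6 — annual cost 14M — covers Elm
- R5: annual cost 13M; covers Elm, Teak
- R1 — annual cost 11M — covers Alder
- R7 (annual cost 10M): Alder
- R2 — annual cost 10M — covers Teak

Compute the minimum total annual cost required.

Choose R5 and R7: together they cover Alder, Elm, Teak — every station.
Total annual cost: 13 + 10 = 23.

23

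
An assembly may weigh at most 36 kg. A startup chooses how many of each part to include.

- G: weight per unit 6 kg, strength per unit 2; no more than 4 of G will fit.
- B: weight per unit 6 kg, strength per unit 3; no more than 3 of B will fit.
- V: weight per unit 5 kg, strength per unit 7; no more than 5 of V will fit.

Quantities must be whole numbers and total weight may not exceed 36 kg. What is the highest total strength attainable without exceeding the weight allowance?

38

1×G and 5×V: weight 31 ≤ 36, strength 1·2 + 5·7 = 37.
1×B and 5×V: weight 31 ≤ 36, strength 1·3 + 5·7 = 38.
Best is 38.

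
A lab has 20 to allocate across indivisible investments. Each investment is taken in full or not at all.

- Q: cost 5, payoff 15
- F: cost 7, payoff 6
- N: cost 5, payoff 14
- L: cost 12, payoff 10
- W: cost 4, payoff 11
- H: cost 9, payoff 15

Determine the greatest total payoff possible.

This is an integer program with binary decision variables.
Allowing fractional choices, the relaxed optimum would be about 50.0, but investments are indivisible.
Q + N + H: cost 5 + 5 + 9 = 19 ≤ 20, payoff 15 + 14 + 15 = 44.
Q + W + H: cost 5 + 4 + 9 = 18 ≤ 20, payoff 15 + 11 + 15 = 41.
Q + N + W: cost 5 + 5 + 4 = 14 ≤ 20, payoff 15 + 14 + 11 = 40.
Best is Q, N, and H with total payoff 44.

44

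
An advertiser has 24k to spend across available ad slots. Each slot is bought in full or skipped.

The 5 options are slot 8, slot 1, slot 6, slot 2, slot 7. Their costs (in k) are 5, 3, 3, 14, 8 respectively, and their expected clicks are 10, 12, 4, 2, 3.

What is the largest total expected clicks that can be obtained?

29

Allowing fractional choices, the relaxed optimum would be about 29.7, but ad slots are indivisible.
slot 8 + slot 1 + slot 6 + slot 7: cost 5 + 3 + 3 + 8 = 19 ≤ 24, expected clicks 10 + 12 + 4 + 3 = 29.
slot 8 + slot 1 + slot 6: cost 5 + 3 + 3 = 11 ≤ 24, expected clicks 10 + 12 + 4 = 26.
Best is slot 8, slot 1, slot 6, and slot 7 with total expected clicks 29.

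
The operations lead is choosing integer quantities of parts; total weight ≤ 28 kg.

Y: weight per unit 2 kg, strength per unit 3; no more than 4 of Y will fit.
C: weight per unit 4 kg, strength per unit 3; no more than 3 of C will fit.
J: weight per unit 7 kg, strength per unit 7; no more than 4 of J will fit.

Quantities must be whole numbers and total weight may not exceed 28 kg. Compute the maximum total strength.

30

This is a bounded integer knapsack.
Take 3×Y and 3×J: weight 27 ≤ 28, strength 3·3 + 3·7 = 30.
No other integer combination yields more.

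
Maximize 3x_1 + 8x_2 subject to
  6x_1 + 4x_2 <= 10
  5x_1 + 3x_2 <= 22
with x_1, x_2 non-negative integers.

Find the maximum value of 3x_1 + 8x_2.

The continuous relaxation peaks at (0, 2.5) with value 20.00; rounding to a feasible lattice point costs some objective.
(x_1,x_2)=(0,2) is feasible, giving 16.
(x_1,x_2)=(1,1) is feasible, giving 11.
(x_1,x_2)=(0,1) is feasible, giving 8.
Maximum is 16 at (x_1,x_2)=(0,2).

16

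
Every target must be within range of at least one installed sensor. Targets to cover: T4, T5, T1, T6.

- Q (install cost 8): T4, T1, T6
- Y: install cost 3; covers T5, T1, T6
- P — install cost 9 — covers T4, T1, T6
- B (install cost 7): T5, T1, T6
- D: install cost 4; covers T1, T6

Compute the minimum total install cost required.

11

This is a weighted set-cover instance.
Choose Q and Y: together they cover T4, T5, T1, T6 — every target.
Total install cost: 8 + 3 = 11.
No cover costs less than 11.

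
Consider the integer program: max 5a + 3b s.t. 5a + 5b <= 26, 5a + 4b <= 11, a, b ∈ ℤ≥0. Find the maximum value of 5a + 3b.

10

Relaxing integrality, the LP optimum is 11.00 at (a,b) = (2.2, 0), which is not an integer point.
(a,b)=(2,0): 5·2+5·0=10≤26, 5·2+4·0=10≤11, objective 10.
(a,b)=(1,1): 5·1+5·1=10≤26, 5·1+4·1=9≤11, objective 8.
(a,b)=(1,0): 5·1+5·0=5≤26, 5·1+4·0=5≤11, objective 5.
No feasible integer point exceeds 10.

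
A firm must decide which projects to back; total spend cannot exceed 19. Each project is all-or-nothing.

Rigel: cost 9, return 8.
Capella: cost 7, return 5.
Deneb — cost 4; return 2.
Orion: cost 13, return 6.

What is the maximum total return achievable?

Allowing fractional choices, the relaxed optimum would be about 14.5, but projects are indivisible.
Rigel + Deneb: cost 9 + 4 = 13 ≤ 19, return 8 + 2 = 10.
Rigel: cost 9 ≤ 19, return 8.
Rigel + Capella: cost 9 + 7 = 16 ≤ 19, return 8 + 5 = 13.
Best is Rigel and Capella with total return 13.

13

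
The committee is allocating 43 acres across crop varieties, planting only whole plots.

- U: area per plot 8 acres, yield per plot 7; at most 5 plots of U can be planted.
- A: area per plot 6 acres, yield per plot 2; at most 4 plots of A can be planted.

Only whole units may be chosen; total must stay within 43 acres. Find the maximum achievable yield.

5×U: area 40 ≤ 43, yield 5·7 = 35.
4×U and 1×A: area 38 ≤ 43, yield 4·7 + 1·2 = 30.
Best is 35.

35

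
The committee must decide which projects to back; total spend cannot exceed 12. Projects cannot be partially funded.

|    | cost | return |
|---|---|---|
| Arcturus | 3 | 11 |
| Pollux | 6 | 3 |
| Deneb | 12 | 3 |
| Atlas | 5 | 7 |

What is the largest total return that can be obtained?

Arcturus: cost 3 ≤ 12, return 11.
Arcturus + Pollux: cost 3 + 6 = 9 ≤ 12, return 11 + 3 = 14.
Arcturus + Atlas: cost 3 + 5 = 8 ≤ 12, return 11 + 7 = 18.
Best is Arcturus and Atlas with total return 18.

18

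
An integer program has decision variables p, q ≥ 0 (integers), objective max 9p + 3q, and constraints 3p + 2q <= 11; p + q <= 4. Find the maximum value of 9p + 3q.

The continuous relaxation peaks at (3.67, 0) with value 33.00; rounding to a feasible lattice point costs some objective.
(p,q)=(3,1): 3·3+2·1=11≤11, 1·3+1·1=4≤4, objective 30.
(p,q)=(3,0): 3·3+2·0=9≤11, 1·3+1·0=3≤4, objective 27.
Maximum is 30 at (p,q)=(3,1).

30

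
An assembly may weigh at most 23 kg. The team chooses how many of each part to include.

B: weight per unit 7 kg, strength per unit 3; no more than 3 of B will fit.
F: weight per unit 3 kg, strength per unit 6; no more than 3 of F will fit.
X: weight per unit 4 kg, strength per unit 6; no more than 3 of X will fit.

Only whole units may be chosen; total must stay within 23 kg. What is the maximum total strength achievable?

36

Take 3×F and 3×X: weight 21 ≤ 23, strength 3·6 + 3·6 = 36.
F has the best ratio (6/3) and is taken to its limit of 3; remaining capacity is filled optimally with the others.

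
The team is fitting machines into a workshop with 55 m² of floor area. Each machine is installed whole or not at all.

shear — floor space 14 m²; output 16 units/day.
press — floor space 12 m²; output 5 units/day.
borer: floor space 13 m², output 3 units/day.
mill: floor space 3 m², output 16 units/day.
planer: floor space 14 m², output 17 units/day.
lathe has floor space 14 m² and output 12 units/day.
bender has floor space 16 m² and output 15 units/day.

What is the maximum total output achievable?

64

This is an integer program with binary decision variables.
Allowing fractional choices, the relaxed optimum would be about 70.9, but machines are indivisible.
shear + mill + planer + bender: floor space 14 + 3 + 14 + 16 = 47 ≤ 55, output 16 + 16 + 17 + 15 = 64.
shear + mill + planer + lathe: floor space 14 + 3 + 14 + 14 = 45 ≤ 55, output 16 + 16 + 17 + 12 = 61.
mill + planer + lathe + bender: floor space 3 + 14 + 14 + 16 = 47 ≤ 55, output 16 + 17 + 12 + 15 = 60.
Best is shear, mill, planer, and bender with total output 64.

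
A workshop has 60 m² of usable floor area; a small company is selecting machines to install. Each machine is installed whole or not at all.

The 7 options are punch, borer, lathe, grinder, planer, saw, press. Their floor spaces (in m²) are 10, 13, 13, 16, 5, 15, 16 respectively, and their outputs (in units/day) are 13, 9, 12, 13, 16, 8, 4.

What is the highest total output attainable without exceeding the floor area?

63

Treat it as a binary knapsack problem.
Take punch, borer, lathe, grinder, and planer: floor space 10 + 13 + 13 + 16 + 5 = 57 ≤ 60, output 13 + 9 + 12 + 13 + 16 = 63.
No other feasible combination does better.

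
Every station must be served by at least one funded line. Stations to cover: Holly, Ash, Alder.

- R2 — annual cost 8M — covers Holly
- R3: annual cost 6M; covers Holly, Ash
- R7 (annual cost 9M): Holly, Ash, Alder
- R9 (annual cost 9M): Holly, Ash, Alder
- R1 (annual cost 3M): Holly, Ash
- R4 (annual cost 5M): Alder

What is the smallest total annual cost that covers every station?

8

Choose R1 and R4: together they cover Holly, Ash, Alder — every station.
Total annual cost: 3 + 5 = 8.
No cover costs less than 8.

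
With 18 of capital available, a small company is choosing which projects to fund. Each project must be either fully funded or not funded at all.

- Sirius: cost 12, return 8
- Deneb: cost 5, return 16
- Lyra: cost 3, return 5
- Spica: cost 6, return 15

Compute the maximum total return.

36

Allowing fractional choices, the relaxed optimum would be about 38.7, but projects are indivisible.
Deneb + Spica: cost 5 + 6 = 11 ≤ 18, return 16 + 15 = 31.
Sirius + Deneb: cost 12 + 5 = 17 ≤ 18, return 8 + 16 = 24.
Deneb + Lyra + Spica: cost 5 + 3 + 6 = 14 ≤ 18, return 16 + 5 + 15 = 36.
Best is Deneb, Lyra, and Spica with total return 36.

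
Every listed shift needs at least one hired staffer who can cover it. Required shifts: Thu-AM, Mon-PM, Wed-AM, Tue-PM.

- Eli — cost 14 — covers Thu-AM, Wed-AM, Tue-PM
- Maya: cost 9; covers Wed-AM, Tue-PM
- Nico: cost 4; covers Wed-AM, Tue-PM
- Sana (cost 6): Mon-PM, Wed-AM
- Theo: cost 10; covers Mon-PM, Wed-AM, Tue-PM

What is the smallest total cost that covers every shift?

This is a weighted set-cover instance.
Choose Eli and Sana: together they cover Thu-AM, Mon-PM, Wed-AM, Tue-PM — every shift.
Total cost: 14 + 6 = 20.

20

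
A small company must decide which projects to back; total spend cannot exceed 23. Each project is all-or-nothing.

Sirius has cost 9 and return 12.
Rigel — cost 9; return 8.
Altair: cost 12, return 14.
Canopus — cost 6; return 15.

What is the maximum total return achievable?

Sirius + Altair: cost 9 + 12 = 21 ≤ 23, return 12 + 14 = 26.
Altair + Canopus: cost 12 + 6 = 18 ≤ 23, return 14 + 15 = 29.
Sirius + Canopus: cost 9 + 6 = 15 ≤ 23, return 12 + 15 = 27.
Best is Altair and Canopus with total return 29.

29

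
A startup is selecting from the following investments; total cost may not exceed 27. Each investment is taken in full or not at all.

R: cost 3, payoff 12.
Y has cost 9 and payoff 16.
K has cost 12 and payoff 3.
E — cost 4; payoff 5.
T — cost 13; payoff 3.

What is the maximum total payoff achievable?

R + Y + K: cost 3 + 9 + 12 = 24 ≤ 27, payoff 12 + 16 + 3 = 31.
R + Y + T: cost 3 + 9 + 13 = 25 ≤ 27, payoff 12 + 16 + 3 = 31.
R + Y + E: cost 3 + 9 + 4 = 16 ≤ 27, payoff 12 + 16 + 5 = 33.
Best is R, Y, and E with total payoff 33.

33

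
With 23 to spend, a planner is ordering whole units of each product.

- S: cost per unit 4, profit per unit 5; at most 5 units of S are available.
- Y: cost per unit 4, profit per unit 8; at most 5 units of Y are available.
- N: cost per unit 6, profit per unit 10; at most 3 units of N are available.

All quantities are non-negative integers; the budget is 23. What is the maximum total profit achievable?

42

This is a bounded integer knapsack.
4×Y and 1×N: cost 22 ≤ 23, profit 4·8 + 1·10 = 42.
5×Y: cost 20 ≤ 23, profit 5·8 = 40.
Best is 42.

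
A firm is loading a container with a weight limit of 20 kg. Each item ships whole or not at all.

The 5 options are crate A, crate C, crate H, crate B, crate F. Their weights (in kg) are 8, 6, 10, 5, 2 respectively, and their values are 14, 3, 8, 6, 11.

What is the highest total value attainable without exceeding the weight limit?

crate A + crate H + crate F: weight 8 + 10 + 2 = 20 ≤ 20, value 14 + 8 + 11 = 33.
crate A + crate B + crate F: weight 8 + 5 + 2 = 15 ≤ 20, value 14 + 6 + 11 = 31.
Best is crate A, crate H, and crate F with total value 33.

33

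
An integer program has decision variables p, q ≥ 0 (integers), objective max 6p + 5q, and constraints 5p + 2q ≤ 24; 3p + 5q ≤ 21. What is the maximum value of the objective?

29

(p,q)=(4,1): 5·4+2·1=22≤24, 3·4+5·1=17≤21, objective 29.
(p,q)=(3,2): 5·3+2·2=19≤24, 3·3+5·2=19≤21, objective 28.
No feasible integer point exceeds 29.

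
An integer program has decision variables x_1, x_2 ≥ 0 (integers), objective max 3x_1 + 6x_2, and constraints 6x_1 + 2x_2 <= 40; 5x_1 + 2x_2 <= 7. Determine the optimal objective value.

18

Relaxing integrality, the LP optimum is 21.00 at (x_1,x_2) = (0, 3.5), which is not an integer point.
(x_1,x_2)=(0,3): 6·0+2·3=6≤40, 5·0+2·3=6≤7, objective 18.
(x_1,x_2)=(0,2): 6·0+2·2=4≤40, 5·0+2·2=4≤7, objective 12.
No feasible integer point exceeds 18.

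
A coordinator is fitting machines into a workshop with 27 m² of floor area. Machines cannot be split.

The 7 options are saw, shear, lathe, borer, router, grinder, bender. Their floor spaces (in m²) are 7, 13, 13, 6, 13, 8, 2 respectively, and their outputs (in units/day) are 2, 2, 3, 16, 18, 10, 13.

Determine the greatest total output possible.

Allowing fractional choices, the relaxed optimum would be about 54.5, but machines are indivisible.
borer + router + bender: floor space 6 + 13 + 2 = 21 ≤ 27, output 16 + 18 + 13 = 47.
borer + router + grinder: floor space 6 + 13 + 8 = 27 ≤ 27, output 16 + 18 + 10 = 44.
Best is borer, router, and bender with total output 47.

47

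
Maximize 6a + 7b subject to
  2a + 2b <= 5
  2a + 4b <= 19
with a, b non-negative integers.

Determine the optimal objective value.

14

(a,b)=(0,2): 2·0+2·2=4≤5, 2·0+4·2=8≤19, objective 14.
(a,b)=(1,1): 2·1+2·1=4≤5, 2·1+4·1=6≤19, objective 13.
(a,b)=(0,1): 2·0+2·1=2≤5, 2·0+4·1=4≤19, objective 7.
Maximum is 14 at (a,b)=(0,2).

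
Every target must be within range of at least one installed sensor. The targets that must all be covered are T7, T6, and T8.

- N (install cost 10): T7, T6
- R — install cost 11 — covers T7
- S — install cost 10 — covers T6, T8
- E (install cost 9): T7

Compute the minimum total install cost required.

The greedy cost-per-new-target heuristic would pick N and S for 20, but a cheaper cover exists.
Choose S and E: together they cover T7, T6, T8 — every target.
Total install cost: 10 + 9 = 19.
No cover costs less than 19.

19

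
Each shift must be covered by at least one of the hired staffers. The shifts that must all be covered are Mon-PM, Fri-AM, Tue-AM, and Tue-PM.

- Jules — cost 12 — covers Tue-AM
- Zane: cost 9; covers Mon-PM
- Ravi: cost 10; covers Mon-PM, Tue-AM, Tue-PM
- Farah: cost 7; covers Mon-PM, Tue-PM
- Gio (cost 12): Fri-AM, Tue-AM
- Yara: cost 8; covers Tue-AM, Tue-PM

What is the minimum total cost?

Choose Farah and Gio: together they cover Mon-PM, Fri-AM, Tue-AM, Tue-PM — every shift.
Total cost: 7 + 12 = 19.

19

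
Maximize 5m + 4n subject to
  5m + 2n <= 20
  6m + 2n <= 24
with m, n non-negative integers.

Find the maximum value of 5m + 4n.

(m,n)=(0,10): 5·0+2·10=20≤20, 6·0+2·10=20≤24, objective 40.
(m,n)=(0,9): 5·0+2·9=18≤20, 6·0+2·9=18≤24, objective 36.
Maximum is 40 at (m,n)=(0,10).

40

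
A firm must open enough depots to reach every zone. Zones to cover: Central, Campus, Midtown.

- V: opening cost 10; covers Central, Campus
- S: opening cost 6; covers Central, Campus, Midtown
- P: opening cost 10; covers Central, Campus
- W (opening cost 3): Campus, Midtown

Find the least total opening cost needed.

6

The greedy cost-per-new-zone heuristic would pick W and S for 9, but a cheaper cover exists.
S alone covers Central, Campus, Midtown — every zone.
Total opening cost: 6.
No cover costs less than 6.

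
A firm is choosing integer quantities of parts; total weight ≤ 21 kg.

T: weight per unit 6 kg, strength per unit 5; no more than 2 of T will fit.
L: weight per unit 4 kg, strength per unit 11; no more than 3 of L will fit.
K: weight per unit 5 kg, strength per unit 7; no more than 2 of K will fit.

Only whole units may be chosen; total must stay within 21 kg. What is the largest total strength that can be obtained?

This is a bounded integer knapsack.
1×T and 3×L: weight 18 ≤ 21, strength 1·5 + 3·11 = 38.
3×L and 1×K: weight 17 ≤ 21, strength 3·11 + 1·7 = 40.
Best is 40.

40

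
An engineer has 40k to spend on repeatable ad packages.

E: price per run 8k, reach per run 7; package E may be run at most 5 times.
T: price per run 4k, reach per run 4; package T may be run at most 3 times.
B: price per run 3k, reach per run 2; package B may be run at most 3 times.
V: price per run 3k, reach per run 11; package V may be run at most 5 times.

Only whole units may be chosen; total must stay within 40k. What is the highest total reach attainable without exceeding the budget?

77

V has the best ratio (11/3); taking only V gives at most 5×11 = 55 (stopped by the supply cap of 5).
Mixing does better — 2×E, 2×T, and 5×V: price 39 ≤ 40, reach 2·7 + 2·4 + 5·11 = 77.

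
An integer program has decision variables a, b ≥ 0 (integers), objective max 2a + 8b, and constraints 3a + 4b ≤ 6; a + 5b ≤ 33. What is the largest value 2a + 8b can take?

The continuous relaxation peaks at (0, 1.5) with value 12.00; rounding to a feasible lattice point costs some objective.
(a,b)=(0,1): 3·0+4·1=4≤6, 1·0+5·1=5≤33, objective 8.
(a,b)=(1,0): 3·1+4·0=3≤6, 1·1+5·0=1≤33, objective 2.
The best lattice point is (0,1), giving 8.

8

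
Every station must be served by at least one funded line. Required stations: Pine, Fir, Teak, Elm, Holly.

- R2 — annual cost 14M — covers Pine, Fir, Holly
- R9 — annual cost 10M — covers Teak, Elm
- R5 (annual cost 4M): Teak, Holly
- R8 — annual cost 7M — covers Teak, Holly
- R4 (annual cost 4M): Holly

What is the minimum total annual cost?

This is a weighted set-cover instance.
The greedy cost-per-new-station heuristic would pick R5, R2, and R9 for 28, but a cheaper cover exists.
Choose R2 and R9: together they cover Pine, Fir, Teak, Elm, Holly — every station.
Total annual cost: 14 + 10 = 24.
No cover costs less than 24.

24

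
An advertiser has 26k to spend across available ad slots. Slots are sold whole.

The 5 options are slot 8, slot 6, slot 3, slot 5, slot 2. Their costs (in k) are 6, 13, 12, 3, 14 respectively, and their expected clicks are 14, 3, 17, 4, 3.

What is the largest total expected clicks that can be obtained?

35

Allowing fractional choices, the relaxed optimum would be about 36.2, but ad slots are indivisible.
slot 8 + slot 3 + slot 5: cost 6 + 12 + 3 = 21 ≤ 26, expected clicks 14 + 17 + 4 = 35.
slot 8 + slot 3: cost 6 + 12 = 18 ≤ 26, expected clicks 14 + 17 = 31.
slot 3 + slot 5: cost 12 + 3 = 15 ≤ 26, expected clicks 17 + 4 = 21.
Best is slot 8, slot 3, and slot 5 with total expected clicks 35.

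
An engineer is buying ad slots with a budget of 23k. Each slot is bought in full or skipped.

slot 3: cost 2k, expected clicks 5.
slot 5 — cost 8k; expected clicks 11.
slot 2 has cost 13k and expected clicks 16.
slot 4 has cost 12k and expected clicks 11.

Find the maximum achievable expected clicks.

32

slot 3 + slot 5 + slot 2: cost 2 + 8 + 13 = 23 ≤ 23, expected clicks 5 + 11 + 16 = 32.
slot 5 + slot 2: cost 8 + 13 = 21 ≤ 23, expected clicks 11 + 16 = 27.
slot 3 + slot 5 + slot 4: cost 2 + 8 + 12 = 22 ≤ 23, expected clicks 5 + 11 + 11 = 27.
Best is slot 3, slot 5, and slot 2 with total expected clicks 32.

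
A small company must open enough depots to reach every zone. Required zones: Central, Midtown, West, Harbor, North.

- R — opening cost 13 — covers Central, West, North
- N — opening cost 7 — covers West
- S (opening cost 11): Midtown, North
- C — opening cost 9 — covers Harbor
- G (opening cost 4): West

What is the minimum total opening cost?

The greedy cost-per-new-zone heuristic would pick G, S, C, and R for 37, but a cheaper cover exists.
Choose R, S, and C: together they cover Central, Midtown, West, Harbor, North — every zone.
Total opening cost: 13 + 11 + 9 = 33.
No cover costs less than 33.

33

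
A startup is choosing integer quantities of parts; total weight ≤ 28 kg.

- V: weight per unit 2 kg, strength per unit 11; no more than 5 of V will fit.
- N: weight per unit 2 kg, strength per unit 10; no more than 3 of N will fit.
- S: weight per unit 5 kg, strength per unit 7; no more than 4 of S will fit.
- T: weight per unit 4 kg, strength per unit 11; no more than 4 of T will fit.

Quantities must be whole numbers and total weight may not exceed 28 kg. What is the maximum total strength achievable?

Take 5×V, 3×N, and 3×T: weight 28 ≤ 28, strength 5·11 + 3·10 + 3·11 = 118.
V has the best ratio (11/2) and is taken to its limit of 5; remaining capacity is filled optimally with the others.

118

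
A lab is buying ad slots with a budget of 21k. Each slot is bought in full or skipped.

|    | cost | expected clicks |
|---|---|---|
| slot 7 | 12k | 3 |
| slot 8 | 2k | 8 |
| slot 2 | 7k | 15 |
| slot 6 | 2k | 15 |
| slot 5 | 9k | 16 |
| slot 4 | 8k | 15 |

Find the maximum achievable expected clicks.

slot 8 + slot 2 + slot 6 + slot 4: cost 2 + 7 + 2 + 8 = 19 ≤ 21, expected clicks 8 + 15 + 15 + 15 = 53.
slot 8 + slot 2 + slot 6 + slot 5: cost 2 + 7 + 2 + 9 = 20 ≤ 21, expected clicks 8 + 15 + 15 + 16 = 54.
slot 8 + slot 6 + slot 5 + slot 4: cost 2 + 2 + 9 + 8 = 21 ≤ 21, expected clicks 8 + 15 + 16 + 15 = 54.
The maximum expected clicks is 54; one optimal choice is slot 8, slot 2, slot 6, and slot 5.

54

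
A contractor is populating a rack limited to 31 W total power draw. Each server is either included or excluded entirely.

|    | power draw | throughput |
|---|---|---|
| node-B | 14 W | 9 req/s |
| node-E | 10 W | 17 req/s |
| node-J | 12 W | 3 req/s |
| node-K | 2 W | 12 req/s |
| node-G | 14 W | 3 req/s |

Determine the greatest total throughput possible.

Take node-B, node-E, and node-K: power draw 14 + 10 + 2 = 26 ≤ 31, throughput 9 + 17 + 12 = 38.
No other feasible combination does better.

38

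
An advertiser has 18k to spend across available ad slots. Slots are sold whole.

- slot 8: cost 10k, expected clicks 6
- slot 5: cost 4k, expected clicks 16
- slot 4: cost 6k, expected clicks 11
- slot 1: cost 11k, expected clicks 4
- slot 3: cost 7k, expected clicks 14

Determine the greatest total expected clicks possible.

Allowing fractional choices, the relaxed optimum would be about 41.6, but ad slots are indivisible.
slot 5 + slot 4 + slot 3: cost 4 + 6 + 7 = 17 ≤ 18, expected clicks 16 + 11 + 14 = 41.
slot 5 + slot 3: cost 4 + 7 = 11 ≤ 18, expected clicks 16 + 14 = 30.
Best is slot 5, slot 4, and slot 3 with total expected clicks 41.

41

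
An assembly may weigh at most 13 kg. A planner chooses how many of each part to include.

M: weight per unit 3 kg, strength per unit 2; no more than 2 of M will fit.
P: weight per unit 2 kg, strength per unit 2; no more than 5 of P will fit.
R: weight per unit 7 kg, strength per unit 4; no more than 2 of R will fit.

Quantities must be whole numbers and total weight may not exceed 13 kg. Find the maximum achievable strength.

3×P and 1×R: weight 13 ≤ 13, strength 3·2 + 1·4 = 10.
1×M and 5×P: weight 13 ≤ 13, strength 1·2 + 5·2 = 12.
Best is 12.

12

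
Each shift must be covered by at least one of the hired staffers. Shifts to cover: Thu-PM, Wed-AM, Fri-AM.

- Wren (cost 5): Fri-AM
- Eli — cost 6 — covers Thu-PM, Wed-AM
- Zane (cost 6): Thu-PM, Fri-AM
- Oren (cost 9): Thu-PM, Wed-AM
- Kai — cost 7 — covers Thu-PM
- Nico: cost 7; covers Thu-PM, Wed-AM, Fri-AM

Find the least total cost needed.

This is an integer covering problem.
Nico alone covers Thu-PM, Wed-AM, Fri-AM — every shift.
Total cost: 7.
No cover costs less than 7.

7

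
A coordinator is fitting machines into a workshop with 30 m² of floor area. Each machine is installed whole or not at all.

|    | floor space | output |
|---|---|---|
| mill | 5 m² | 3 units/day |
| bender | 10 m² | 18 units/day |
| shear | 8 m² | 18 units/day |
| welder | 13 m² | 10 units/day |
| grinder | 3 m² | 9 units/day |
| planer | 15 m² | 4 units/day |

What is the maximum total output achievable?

48

Allowing fractional choices, the relaxed optimum would be about 51.9, but machines are indivisible.
bender + shear + grinder: floor space 10 + 8 + 3 = 21 ≤ 30, output 18 + 18 + 9 = 45.
mill + shear + welder + grinder: floor space 5 + 8 + 13 + 3 = 29 ≤ 30, output 3 + 18 + 10 + 9 = 40.
mill + bender + shear + grinder: floor space 5 + 10 + 8 + 3 = 26 ≤ 30, output 3 + 18 + 18 + 9 = 48.
Best is mill, bender, shear, and grinder with total output 48.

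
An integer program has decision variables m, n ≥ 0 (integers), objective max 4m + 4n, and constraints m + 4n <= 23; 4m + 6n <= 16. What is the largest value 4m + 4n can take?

(m,n)=(4,0): 1·4+4·0=4≤23, 4·4+6·0=16≤16, objective 16.
(m,n)=(3,0): 1·3+4·0=3≤23, 4·3+6·0=12≤16, objective 12.
No feasible integer point exceeds 16.

16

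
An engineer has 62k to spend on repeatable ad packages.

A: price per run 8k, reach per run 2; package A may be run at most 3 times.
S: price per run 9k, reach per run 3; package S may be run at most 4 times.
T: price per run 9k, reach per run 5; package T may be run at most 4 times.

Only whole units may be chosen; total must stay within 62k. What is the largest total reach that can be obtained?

28

This is a bounded integer knapsack.
1×A, 2×S, and 4×T: price 62 ≤ 62, reach 1·2 + 2·3 + 4·5 = 28.
2×A, 1×S, and 4×T: price 61 ≤ 62, reach 2·2 + 1·3 + 4·5 = 27.
Best is 28.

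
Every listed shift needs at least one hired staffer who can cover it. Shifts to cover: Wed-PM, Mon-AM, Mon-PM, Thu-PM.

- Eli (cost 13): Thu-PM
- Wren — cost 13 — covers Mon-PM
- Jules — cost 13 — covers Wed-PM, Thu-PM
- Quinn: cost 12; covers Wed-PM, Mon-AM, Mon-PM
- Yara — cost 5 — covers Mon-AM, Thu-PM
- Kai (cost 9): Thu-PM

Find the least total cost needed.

17

Choose Quinn and Yara: together they cover Wed-PM, Mon-AM, Mon-PM, Thu-PM — every shift.
Total cost: 12 + 5 = 17.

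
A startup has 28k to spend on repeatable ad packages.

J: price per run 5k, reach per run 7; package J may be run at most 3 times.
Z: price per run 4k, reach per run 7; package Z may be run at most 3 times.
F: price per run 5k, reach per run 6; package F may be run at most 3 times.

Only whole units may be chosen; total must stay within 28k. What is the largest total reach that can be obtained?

42

Take 3×J and 3×Z: price 27 ≤ 28, reach 3·7 + 3·7 = 42.
Z has the best ratio (7/4) and is taken to its limit of 3; remaining capacity is filled optimally with the others.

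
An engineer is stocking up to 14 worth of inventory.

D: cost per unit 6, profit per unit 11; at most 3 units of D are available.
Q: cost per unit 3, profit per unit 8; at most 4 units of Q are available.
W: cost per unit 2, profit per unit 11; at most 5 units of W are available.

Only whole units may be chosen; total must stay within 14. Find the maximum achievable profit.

63

2×Q and 4×W: cost 14 ≤ 14, profit 2·8 + 4·11 = 60.
1×Q and 5×W: cost 13 ≤ 14, profit 1·8 + 5·11 = 63.
Best is 63.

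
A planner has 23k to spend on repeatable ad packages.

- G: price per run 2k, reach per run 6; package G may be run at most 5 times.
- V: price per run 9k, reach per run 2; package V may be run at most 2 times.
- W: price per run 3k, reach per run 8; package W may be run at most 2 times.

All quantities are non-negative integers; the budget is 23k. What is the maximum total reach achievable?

Take 5×G and 2×W: price 16 ≤ 23, reach 5·6 + 2·8 = 46.
G has the best ratio (6/2) and is taken to its limit of 5; remaining capacity is filled optimally with the others.

46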